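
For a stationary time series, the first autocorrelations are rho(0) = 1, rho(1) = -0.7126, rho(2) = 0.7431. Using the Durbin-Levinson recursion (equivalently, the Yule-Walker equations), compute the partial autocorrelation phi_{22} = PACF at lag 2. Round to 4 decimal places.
\phi_{22} = 0.4781

The PACF at lag k is phi_{kk}, the last component of the solution
to the Yule-Walker system G_k phi = r_k where
  (G_k)_{ij} = rho(|i - j|), (r_k)_i = rho(i), i,j = 1..k.
Equivalently, Durbin-Levinson gives phi_{kk} iteratively:
  phi_{11} = rho(1)
  phi_{kk} = [rho(k) - sum_{j=1..k-1} phi_{k-1,j} rho(k-j)]
            / [1 - sum_{j=1..k-1} phi_{k-1,j} rho(j)],
  phi_{k,j} = phi_{k-1,j} - phi_{kk} phi_{k-1,k-j},  j = 1..k-1.
Step k = 1:
  phi_11 = rho(1) = -0.7126.
Step k = 2:
  phi_22 = [rho(2) - phi_11 rho(1)] / [1 - phi_11 rho(1)] = [0.7431 - (-0.7126)(-0.7126)] / [1 - (-0.7126)(-0.7126)]
         = 0.23530124 / 0.49220124 = 0.4781.
Therefore phi_{22} = 0.4781.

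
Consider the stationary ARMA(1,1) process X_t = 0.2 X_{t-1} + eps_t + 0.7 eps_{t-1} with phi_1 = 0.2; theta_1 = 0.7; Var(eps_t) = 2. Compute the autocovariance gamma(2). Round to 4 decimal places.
\gamma(2) = 0.4275

Multiply the model equation by X_{t-k} and take expectations. With theta_0 = psi_0 = 1 and psi_j the MA(infinity) weights, this gives
  gamma(k) - sum_i phi_i gamma(k-i) = c_k,
  c_k = sigma^2 * sum_{j=k..q} theta_j psi_{j-k}   (c_k = 0 for k > q),
using gamma(-m) = gamma(m).
psi-weights needed (psi_j = theta_j + sum_i phi_i psi_{j-i}):
  psi_1 = theta_1 + phi_1 = 0.7 + (0.2) = 0.9
Right-hand sides:
  c_0 = sigma^2 (1 + theta_1 psi_1) = 2 * (1 + (0.7)(0.9)) = 2 * 1.63 = 3.26
  c_1 = sigma^2 theta_1 = 2 * (0.7) = 1.4
  c_2 = 0
Equations for k = 0 and k = 1 (AR order 1):
  gamma(0) = phi_1 gamma(1) + c_0
  gamma(1) = phi_1 gamma(0) + c_1
Substituting the second into the first: gamma(0) (1 - phi_1^2) = c_0 + phi_1 c_1, so
  gamma(0) = (c_0 + phi_1 c_1) / (1 - phi_1^2) = (3.26 + (0.2)(1.4)) / (1 - (0.2)^2) = 3.54 / 0.96 = 3.6875.
  gamma(1) = phi_1 gamma(0) + c_1 = (0.2)(3.6875) + (1.4) = 2.1375.
For k = 2 (> q): gamma(2) = phi_1 gamma(1) = (0.2)(2.1375) = 0.4275.
Therefore gamma(2) = 0.4275 (to 4 decimal places).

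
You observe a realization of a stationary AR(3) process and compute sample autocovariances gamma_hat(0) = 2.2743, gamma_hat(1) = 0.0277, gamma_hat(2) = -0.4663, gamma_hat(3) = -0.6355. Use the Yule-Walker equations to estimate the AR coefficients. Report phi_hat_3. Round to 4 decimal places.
\hat\phi_{3} = -0.2860

The Yule-Walker equations for an AR(p) process read, in matrix form,
  Gamma_p phi = r_p,   with   (Gamma_p)_{ij} = gamma(|i - j|),
                       (r_p)_i = gamma(i),   i,j = 1..p.
Substitute the sample gammas (Toeplitz matrix and right-hand side of size 3):
  Gamma_p = [[2.2743, 0.0277, -0.4663], [0.0277, 2.2743, 0.0277], [-0.4663, 0.0277, 2.2743]]
  r_p     = [0.0277, -0.4663, -0.6355]
Written out (R1..R3):
  (R1) 2.2743 phi_1 + 0.0277 phi_2 - 0.4663 phi_3 = 0.0277
  (R2) 0.0277 phi_1 + 2.2743 phi_2 + 0.0277 phi_3 = -0.4663
  (R3) -0.4663 phi_1 + 0.0277 phi_2 + 2.2743 phi_3 = -0.6355
Gaussian elimination:
  R2 <- R2 - (0.0277/2.2743) R1 = R2 - (0.01218) R1:  2.273963 phi_2 + 0.033379 phi_3 = -0.466637
  R3 <- R3 - (-0.4663/2.2743) R1 = R3 - (-0.20503) R1:  0.033379 phi_2 + 2.178694 phi_3 = -0.629821
  R3 <- R3 - (0.033379/2.273963) R2 = R3 - (0.014679) R2:  2.178204 phi_3 = -0.622971
Back-substitution:
  phi_hat_3 = -0.622971 / 2.178204 = -0.286002
  phi_hat_2 = (-0.466637 - (0.033379)(-0.286002)) / 2.273963 = -0.201011
  phi_hat_1 = (0.0277 - (0.0277)(-0.201011) - (-0.4663)(-0.286002)) / 2.2743 = -0.044011
So phi_hat = [-0.0440, -0.2010, -0.2860].
Therefore phi_hat_3 = -0.2860.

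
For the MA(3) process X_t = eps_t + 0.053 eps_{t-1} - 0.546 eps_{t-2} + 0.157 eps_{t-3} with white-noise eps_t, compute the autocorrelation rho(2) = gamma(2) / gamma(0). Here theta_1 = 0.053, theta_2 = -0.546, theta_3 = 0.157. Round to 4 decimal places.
\rho(2) = -0.4056

For an MA(q) process with theta_0 = 1, the autocovariance is
  gamma(k) = sigma^2 * sum_{i=0..q-k} theta_i * theta_{i+k},
and rho(k) = gamma(k) / gamma(0). Sigma^2 cancels.
  numerator   = (1)*(-0.546) + (0.053)*(0.157) = -0.537679.
  denominator = (1)^2 + (0.053)^2 + (-0.546)^2 + (0.157)^2 = 1.325574.
  rho(2) = -0.537679 / 1.325574 = -0.4056.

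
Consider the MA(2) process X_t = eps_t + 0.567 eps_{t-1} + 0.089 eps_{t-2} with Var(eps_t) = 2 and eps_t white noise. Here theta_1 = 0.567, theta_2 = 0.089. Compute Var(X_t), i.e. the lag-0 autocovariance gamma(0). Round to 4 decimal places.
\gamma(0) = 2.6588

For an MA(q) process X_t = eps_t + sum_i theta_i eps_{t-i} with
Var(eps_t) = sigma^2, the variance is
  gamma(0) = sigma^2 * (1 + sum_i theta_i^2).
  sum_i theta_i^2 = (0.567)^2 + (0.089)^2 = 0.321489 + 0.007921 = 0.32941.
  gamma(0) = 2 * (1 + 0.32941) = 2 * 1.32941 = 2.65882, which rounds to 2.6588.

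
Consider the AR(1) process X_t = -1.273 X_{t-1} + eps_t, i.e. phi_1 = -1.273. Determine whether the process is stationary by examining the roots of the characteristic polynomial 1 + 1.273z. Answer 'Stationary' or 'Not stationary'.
\text{Not stationary}

The AR(p) characteristic polynomial is P(z) = 1 + 1.273z.
Stationarity requires all roots to lie outside the unit circle, i.e. |z| > 1 for every root.
This is linear in z: 1 + (1.273) z = 0  =>  z = -1/(1.273) = -0.785546,  |z| = 0.785546.
Moduli of all roots: 0.7855.
All moduli strictly greater than 1? No.
Verdict: Not stationary.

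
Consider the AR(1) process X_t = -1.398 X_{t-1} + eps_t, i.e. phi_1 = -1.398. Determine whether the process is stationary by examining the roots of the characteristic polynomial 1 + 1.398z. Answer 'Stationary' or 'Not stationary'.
\text{Not stationary}

The AR(p) characteristic polynomial is P(z) = 1 + 1.398z.
Stationarity requires all roots to lie outside the unit circle, i.e. |z| > 1 for every root.
This is linear in z: 1 + (1.398) z = 0  =>  z = -1/(1.398) = -0.715308,  |z| = 0.715308.
Moduli of all roots: 0.7153.
All moduli strictly greater than 1? No.
Verdict: Not stationary.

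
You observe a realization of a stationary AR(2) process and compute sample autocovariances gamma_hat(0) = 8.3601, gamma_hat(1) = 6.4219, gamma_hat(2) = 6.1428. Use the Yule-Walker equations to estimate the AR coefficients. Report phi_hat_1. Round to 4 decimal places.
\hat\phi_{1} = 0.4970

The Yule-Walker equations for an AR(p) process read, in matrix form,
  Gamma_p phi = r_p,   with   (Gamma_p)_{ij} = gamma(|i - j|),
                       (r_p)_i = gamma(i),   i,j = 1..p.
Substitute the sample gammas (Toeplitz matrix and right-hand side of size 2):
  Gamma_p = [[8.3601, 6.4219], [6.4219, 8.3601]]
  r_p     = [6.4219, 6.1428]
Written out:
  8.3601 phi_1 + 6.4219 phi_2 = 6.4219
  6.4219 phi_1 + 8.3601 phi_2 = 6.1428
Solve by Cramer's rule:
  det = gamma(0)^2 - gamma(1)^2 = (8.3601)^2 - (6.4219)^2 = 69.89127201 - 41.24079961 = 28.6504724
  phi_hat_1 = [gamma(1) gamma(0) - gamma(1) gamma(2)] / det = [(6.4219)(8.3601) - (6.4219)(6.1428)] / 28.6504724 = 14.23927887 / 28.6504724 = 0.497
  phi_hat_2 = [gamma(0) gamma(2) - gamma(1)^2] / det = [(8.3601)(6.1428) - (6.4219)^2] / 28.6504724 = 10.11362267 / 28.6504724 = 0.353
So phi_hat = [0.4970, 0.3530].
Therefore phi_hat_1 = 0.4970.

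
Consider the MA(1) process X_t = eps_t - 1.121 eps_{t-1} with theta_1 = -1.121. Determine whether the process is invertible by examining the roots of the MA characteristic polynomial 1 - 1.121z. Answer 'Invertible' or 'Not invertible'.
\text{Not invertible}

The MA(q) characteristic polynomial is P(z) = 1 - 1.121z.
Invertibility requires all roots to lie outside the unit circle, i.e. |z| > 1 for every root.
This is linear in z: 1 + (-1.121) z = 0  =>  z = -1/(-1.121) = 0.892061,  |z| = 0.892061.
Moduli of all roots: 0.8921.
All moduli strictly greater than 1? No.
Verdict: Not invertible.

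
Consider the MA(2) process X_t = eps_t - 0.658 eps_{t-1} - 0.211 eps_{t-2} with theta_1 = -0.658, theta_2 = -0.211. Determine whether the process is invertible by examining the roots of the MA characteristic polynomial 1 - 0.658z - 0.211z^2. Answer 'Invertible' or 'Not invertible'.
\text{Invertible}

The MA(q) characteristic polynomial is P(z) = 1 - 0.658z - 0.211z^2.
Invertibility requires all roots to lie outside the unit circle, i.e. |z| > 1 for every root.
Set 1 + (-0.658) z + (-0.211) z^2 = 0, i.e. a z^2 + b z + c = 0 with a = -0.211, b = -0.658, c = 1.
Discriminant D = b^2 - 4ac = (-0.658)^2 - 4*(-0.211)*1 = 0.432964 - (-0.844) = 1.276964.
D >= 0, so the roots are real: z = (-b +/- sqrt(D)) / (2a) = (0.658 +/- 1.130028) / (-0.422).
  z_1 = (0.658 + 1.130028) / (-0.422) = -4.237,   |z_1| = 4.237.
  z_2 = (0.658 - 1.130028) / (-0.422) = 1.1186,   |z_2| = 1.1186.
Moduli of all roots: 4.2370, 1.1186.
All moduli strictly greater than 1? Yes.
Verdict: Invertible.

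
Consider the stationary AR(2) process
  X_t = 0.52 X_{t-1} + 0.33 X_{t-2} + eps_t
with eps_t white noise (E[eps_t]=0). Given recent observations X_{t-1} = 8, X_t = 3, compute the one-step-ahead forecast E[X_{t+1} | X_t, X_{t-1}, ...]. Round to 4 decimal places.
E[X_{t+1} \mid \mathcal F_t] = 4.2000

For an AR(p) model X_t = c + sum_i phi_i X_{t-i} + eps_t, the
one-step-ahead conditional mean is
  E[X_{t+1} | X_t, ...] = c + sum_i phi_i X_{t+1-i}.
Substitute known values:
  E[X_{t+1} | ...] = (0.52) * (3) + (0.33) * (8)
                   = 4.2000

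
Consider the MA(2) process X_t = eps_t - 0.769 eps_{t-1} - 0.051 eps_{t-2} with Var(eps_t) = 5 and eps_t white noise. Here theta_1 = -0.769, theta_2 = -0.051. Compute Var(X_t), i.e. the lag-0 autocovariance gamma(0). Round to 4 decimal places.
\gamma(0) = 7.9698

For an MA(q) process X_t = eps_t + sum_i theta_i eps_{t-i} with
Var(eps_t) = sigma^2, the variance is
  gamma(0) = sigma^2 * (1 + sum_i theta_i^2).
  sum_i theta_i^2 = (-0.769)^2 + (-0.051)^2 = 0.591361 + 0.002601 = 0.593962.
  gamma(0) = 5 * (1 + 0.593962) = 5 * 1.593962 = 7.96981, which rounds to 7.9698.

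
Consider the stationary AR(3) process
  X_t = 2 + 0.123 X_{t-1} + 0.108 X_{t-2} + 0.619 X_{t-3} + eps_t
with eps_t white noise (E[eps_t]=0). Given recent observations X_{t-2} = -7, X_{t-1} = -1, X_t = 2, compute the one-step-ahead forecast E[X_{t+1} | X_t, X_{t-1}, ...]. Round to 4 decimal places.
E[X_{t+1} \mid \mathcal F_t] = -2.1950

For an AR(p) model X_t = c + sum_i phi_i X_{t-i} + eps_t, the
one-step-ahead conditional mean is
  E[X_{t+1} | X_t, ...] = c + sum_i phi_i X_{t+1-i}.
Substitute known values:
  E[X_{t+1} | ...] = 2 + (0.123) * (2) + (0.108) * (-1) + (0.619) * (-7)
                   = -2.1950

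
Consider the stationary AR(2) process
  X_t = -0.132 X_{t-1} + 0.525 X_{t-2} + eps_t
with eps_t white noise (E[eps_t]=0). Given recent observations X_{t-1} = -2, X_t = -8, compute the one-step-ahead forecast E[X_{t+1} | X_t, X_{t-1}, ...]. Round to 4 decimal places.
E[X_{t+1} \mid \mathcal F_t] = 0.0060

For an AR(p) model X_t = c + sum_i phi_i X_{t-i} + eps_t, the
one-step-ahead conditional mean is
  E[X_{t+1} | X_t, ...] = c + sum_i phi_i X_{t+1-i}.
Substitute known values:
  E[X_{t+1} | ...] = (-0.132) * (-8) + (0.525) * (-2)
                   = 0.0060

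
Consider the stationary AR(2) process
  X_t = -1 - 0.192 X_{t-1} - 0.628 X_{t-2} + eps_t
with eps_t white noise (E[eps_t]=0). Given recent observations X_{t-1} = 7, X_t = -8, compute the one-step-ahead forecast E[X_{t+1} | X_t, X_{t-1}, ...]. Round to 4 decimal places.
E[X_{t+1} \mid \mathcal F_t] = -3.8600

For an AR(p) model X_t = c + sum_i phi_i X_{t-i} + eps_t, the
one-step-ahead conditional mean is
  E[X_{t+1} | X_t, ...] = c + sum_i phi_i X_{t+1-i}.
Substitute known values:
  E[X_{t+1} | ...] = -1 + (-0.192) * (-8) + (-0.628) * (7)
                   = -3.8600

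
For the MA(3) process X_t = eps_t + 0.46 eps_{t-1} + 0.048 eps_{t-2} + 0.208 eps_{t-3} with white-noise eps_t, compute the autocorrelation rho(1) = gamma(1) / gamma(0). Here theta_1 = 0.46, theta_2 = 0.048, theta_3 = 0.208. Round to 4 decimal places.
\rho(1) = 0.3914

For an MA(q) process with theta_0 = 1, the autocovariance is
  gamma(k) = sigma^2 * sum_{i=0..q-k} theta_i * theta_{i+k},
and rho(k) = gamma(k) / gamma(0). Sigma^2 cancels.
  numerator   = (1)*(0.46) + (0.46)*(0.048) + (0.048)*(0.208) = 0.492064.
  denominator = (1)^2 + (0.46)^2 + (0.048)^2 + (0.208)^2 = 1.257168.
  rho(1) = 0.492064 / 1.257168 = 0.3914.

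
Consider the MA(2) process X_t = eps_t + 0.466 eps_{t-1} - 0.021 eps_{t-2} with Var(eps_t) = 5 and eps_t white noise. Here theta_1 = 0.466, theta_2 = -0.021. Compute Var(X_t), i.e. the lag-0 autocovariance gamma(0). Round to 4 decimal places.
\gamma(0) = 6.0880

For an MA(q) process X_t = eps_t + sum_i theta_i eps_{t-i} with
Var(eps_t) = sigma^2, the variance is
  gamma(0) = sigma^2 * (1 + sum_i theta_i^2).
  sum_i theta_i^2 = (0.466)^2 + (-0.021)^2 = 0.217156 + 0.000441 = 0.217597.
  gamma(0) = 5 * (1 + 0.217597) = 5 * 1.217597 = 6.087985, which rounds to 6.0880.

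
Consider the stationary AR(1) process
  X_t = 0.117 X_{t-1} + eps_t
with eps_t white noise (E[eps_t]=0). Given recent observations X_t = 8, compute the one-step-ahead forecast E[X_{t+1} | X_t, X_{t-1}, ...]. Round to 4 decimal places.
E[X_{t+1} \mid \mathcal F_t] = 0.9360

For an AR(p) model X_t = c + sum_i phi_i X_{t-i} + eps_t, the
one-step-ahead conditional mean is
  E[X_{t+1} | X_t, ...] = c + sum_i phi_i X_{t+1-i}.
Substitute known values:
  E[X_{t+1} | ...] = (0.117) * (8)
                   = 0.9360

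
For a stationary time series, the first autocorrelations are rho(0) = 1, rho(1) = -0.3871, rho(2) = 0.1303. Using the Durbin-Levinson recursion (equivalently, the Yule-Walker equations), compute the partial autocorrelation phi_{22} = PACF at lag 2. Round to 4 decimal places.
\phi_{22} = -0.0230

The PACF at lag k is phi_{kk}, the last component of the solution
to the Yule-Walker system G_k phi = r_k where
  (G_k)_{ij} = rho(|i - j|), (r_k)_i = rho(i), i,j = 1..k.
Equivalently, Durbin-Levinson gives phi_{kk} iteratively:
  phi_{11} = rho(1)
  phi_{kk} = [rho(k) - sum_{j=1..k-1} phi_{k-1,j} rho(k-j)]
            / [1 - sum_{j=1..k-1} phi_{k-1,j} rho(j)],
  phi_{k,j} = phi_{k-1,j} - phi_{kk} phi_{k-1,k-j},  j = 1..k-1.
Step k = 1:
  phi_11 = rho(1) = -0.3871.
Step k = 2:
  phi_22 = [rho(2) - phi_11 rho(1)] / [1 - phi_11 rho(1)] = [0.1303 - (-0.3871)(-0.3871)] / [1 - (-0.3871)(-0.3871)]
         = -0.01954641 / 0.85015359 = -0.023.
Therefore phi_{22} = -0.0230.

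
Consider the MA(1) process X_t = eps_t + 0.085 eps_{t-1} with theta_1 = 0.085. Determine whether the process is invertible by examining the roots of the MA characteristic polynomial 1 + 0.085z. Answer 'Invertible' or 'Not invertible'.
\text{Invertible}

The MA(q) characteristic polynomial is P(z) = 1 + 0.085z.
Invertibility requires all roots to lie outside the unit circle, i.e. |z| > 1 for every root.
This is linear in z: 1 + (0.085) z = 0  =>  z = -1/(0.085) = -11.764706,  |z| = 11.764706.
Moduli of all roots: 11.7647.
All moduli strictly greater than 1? Yes.
Verdict: Invertible.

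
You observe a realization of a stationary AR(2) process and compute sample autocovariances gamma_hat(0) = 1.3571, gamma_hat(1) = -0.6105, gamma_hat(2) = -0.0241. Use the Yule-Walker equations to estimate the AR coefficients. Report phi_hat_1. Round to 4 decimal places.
\hat\phi_{1} = -0.5740

The Yule-Walker equations for an AR(p) process read, in matrix form,
  Gamma_p phi = r_p,   with   (Gamma_p)_{ij} = gamma(|i - j|),
                       (r_p)_i = gamma(i),   i,j = 1..p.
Substitute the sample gammas (Toeplitz matrix and right-hand side of size 2):
  Gamma_p = [[1.3571, -0.6105], [-0.6105, 1.3571]]
  r_p     = [-0.6105, -0.0241]
Written out:
  1.3571 phi_1 - 0.6105 phi_2 = -0.6105
  -0.6105 phi_1 + 1.3571 phi_2 = -0.0241
Solve by Cramer's rule:
  det = gamma(0)^2 - gamma(1)^2 = (1.3571)^2 - (-0.6105)^2 = 1.84172041 - 0.37271025 = 1.46901016
  phi_hat_1 = [gamma(1) gamma(0) - gamma(1) gamma(2)] / det = [(-0.6105)(1.3571) - (-0.6105)(-0.0241)] / 1.46901016 = -0.8432226 / 1.46901016 = -0.574
  phi_hat_2 = [gamma(0) gamma(2) - gamma(1)^2] / det = [(1.3571)(-0.0241) - (-0.6105)^2] / 1.46901016 = -0.40541636 / 1.46901016 = -0.276
So phi_hat = [-0.5740, -0.2760].
Therefore phi_hat_1 = -0.5740.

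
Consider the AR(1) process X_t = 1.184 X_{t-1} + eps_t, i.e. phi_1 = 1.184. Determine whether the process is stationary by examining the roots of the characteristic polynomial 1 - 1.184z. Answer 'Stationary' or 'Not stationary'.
\text{Not stationary}

The AR(p) characteristic polynomial is P(z) = 1 - 1.184z.
Stationarity requires all roots to lie outside the unit circle, i.e. |z| > 1 for every root.
This is linear in z: 1 + (-1.184) z = 0  =>  z = -1/(-1.184) = 0.844595,  |z| = 0.844595.
Moduli of all roots: 0.8446.
All moduli strictly greater than 1? No.
Verdict: Not stationary.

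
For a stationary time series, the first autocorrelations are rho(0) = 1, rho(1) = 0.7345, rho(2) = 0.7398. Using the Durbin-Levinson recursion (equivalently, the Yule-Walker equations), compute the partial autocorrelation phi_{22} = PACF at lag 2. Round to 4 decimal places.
\phi_{22} = 0.4350

The PACF at lag k is phi_{kk}, the last component of the solution
to the Yule-Walker system G_k phi = r_k where
  (G_k)_{ij} = rho(|i - j|), (r_k)_i = rho(i), i,j = 1..k.
Equivalently, Durbin-Levinson gives phi_{kk} iteratively:
  phi_{11} = rho(1)
  phi_{kk} = [rho(k) - sum_{j=1..k-1} phi_{k-1,j} rho(k-j)]
            / [1 - sum_{j=1..k-1} phi_{k-1,j} rho(j)],
  phi_{k,j} = phi_{k-1,j} - phi_{kk} phi_{k-1,k-j},  j = 1..k-1.
Step k = 1:
  phi_11 = rho(1) = 0.7345.
Step k = 2:
  phi_22 = [rho(2) - phi_11 rho(1)] / [1 - phi_11 rho(1)] = [0.7398 - (0.7345)(0.7345)] / [1 - (0.7345)(0.7345)]
         = 0.20030975 / 0.46050975 = 0.435.
Therefore phi_{22} = 0.4350.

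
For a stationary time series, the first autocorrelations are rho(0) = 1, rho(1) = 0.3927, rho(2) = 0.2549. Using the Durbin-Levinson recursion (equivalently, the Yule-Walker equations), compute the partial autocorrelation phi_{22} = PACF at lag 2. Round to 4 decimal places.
\phi_{22} = 0.1190

The PACF at lag k is phi_{kk}, the last component of the solution
to the Yule-Walker system G_k phi = r_k where
  (G_k)_{ij} = rho(|i - j|), (r_k)_i = rho(i), i,j = 1..k.
Equivalently, Durbin-Levinson gives phi_{kk} iteratively:
  phi_{11} = rho(1)
  phi_{kk} = [rho(k) - sum_{j=1..k-1} phi_{k-1,j} rho(k-j)]
            / [1 - sum_{j=1..k-1} phi_{k-1,j} rho(j)],
  phi_{k,j} = phi_{k-1,j} - phi_{kk} phi_{k-1,k-j},  j = 1..k-1.
Step k = 1:
  phi_11 = rho(1) = 0.3927.
Step k = 2:
  phi_22 = [rho(2) - phi_11 rho(1)] / [1 - phi_11 rho(1)] = [0.2549 - (0.3927)(0.3927)] / [1 - (0.3927)(0.3927)]
         = 0.10068671 / 0.84578671 = 0.119.
Therefore phi_{22} = 0.1190.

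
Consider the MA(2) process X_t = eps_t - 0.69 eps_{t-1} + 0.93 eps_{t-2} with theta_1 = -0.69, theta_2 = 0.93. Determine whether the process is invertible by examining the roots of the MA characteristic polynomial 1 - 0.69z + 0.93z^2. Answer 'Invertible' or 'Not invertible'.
\text{Invertible}

The MA(q) characteristic polynomial is P(z) = 1 - 0.69z + 0.93z^2.
Invertibility requires all roots to lie outside the unit circle, i.e. |z| > 1 for every root.
Set 1 + (-0.69) z + (0.93) z^2 = 0, i.e. a z^2 + b z + c = 0 with a = 0.93, b = -0.69, c = 1.
Discriminant D = b^2 - 4ac = (-0.69)^2 - 4*(0.93)*1 = 0.4761 - (3.72) = -3.2439.
D < 0, so the roots are the complex-conjugate pair z = (-b +/- i sqrt(-D)) / (2a) = 0.371 +/- 0.9683i.
For a conjugate pair |z|^2 = z * conj(z) = (product of roots) = c/a = 1/(0.93) = 1.075269, so |z| = sqrt(1.075269) = 1.037 for both roots.
Moduli of all roots: 1.0370, 1.0370.
All moduli strictly greater than 1? Yes.
Verdict: Invertible.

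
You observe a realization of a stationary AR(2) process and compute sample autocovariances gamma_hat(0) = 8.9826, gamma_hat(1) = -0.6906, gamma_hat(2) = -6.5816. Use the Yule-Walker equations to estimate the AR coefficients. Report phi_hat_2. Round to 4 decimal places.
\hat\phi_{2} = -0.7430

The Yule-Walker equations for an AR(p) process read, in matrix form,
  Gamma_p phi = r_p,   with   (Gamma_p)_{ij} = gamma(|i - j|),
                       (r_p)_i = gamma(i),   i,j = 1..p.
Substitute the sample gammas (Toeplitz matrix and right-hand side of size 2):
  Gamma_p = [[8.9826, -0.6906], [-0.6906, 8.9826]]
  r_p     = [-0.6906, -6.5816]
Written out:
  8.9826 phi_1 - 0.6906 phi_2 = -0.6906
  -0.6906 phi_1 + 8.9826 phi_2 = -6.5816
Solve by Cramer's rule:
  det = gamma(0)^2 - gamma(1)^2 = (8.9826)^2 - (-0.6906)^2 = 80.68710276 - 0.47692836 = 80.2101744
  phi_hat_1 = [gamma(1) gamma(0) - gamma(1) gamma(2)] / det = [(-0.6906)(8.9826) - (-0.6906)(-6.5816)] / 80.2101744 = -10.74863652 / 80.2101744 = -0.134
  phi_hat_2 = [gamma(0) gamma(2) - gamma(1)^2] / det = [(8.9826)(-6.5816) - (-0.6906)^2] / 80.2101744 = -59.59680852 / 80.2101744 = -0.743
So phi_hat = [-0.1340, -0.7430].
Therefore phi_hat_2 = -0.7430.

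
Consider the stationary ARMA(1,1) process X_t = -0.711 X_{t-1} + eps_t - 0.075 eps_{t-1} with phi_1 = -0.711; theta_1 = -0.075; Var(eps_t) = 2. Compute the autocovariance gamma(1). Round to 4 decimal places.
\gamma(1) = -3.3486

Multiply the model equation by X_{t-k} and take expectations. With theta_0 = psi_0 = 1 and psi_j the MA(infinity) weights, this gives
  gamma(k) - sum_i phi_i gamma(k-i) = c_k,
  c_k = sigma^2 * sum_{j=k..q} theta_j psi_{j-k}   (c_k = 0 for k > q),
using gamma(-m) = gamma(m).
psi-weights needed (psi_j = theta_j + sum_i phi_i psi_{j-i}):
  psi_1 = theta_1 + phi_1 = -0.075 + (-0.711) = -0.786
Right-hand sides:
  c_0 = sigma^2 (1 + theta_1 psi_1) = 2 * (1 + (-0.075)(-0.786)) = 2 * 1.05895 = 2.1179
  c_1 = sigma^2 theta_1 = 2 * (-0.075) = -0.15
  c_2 = 0
Equations for k = 0 and k = 1 (AR order 1):
  gamma(0) = phi_1 gamma(1) + c_0
  gamma(1) = phi_1 gamma(0) + c_1
Substituting the second into the first: gamma(0) (1 - phi_1^2) = c_0 + phi_1 c_1, so
  gamma(0) = (c_0 + phi_1 c_1) / (1 - phi_1^2) = (2.1179 + (-0.711)(-0.15)) / (1 - (-0.711)^2) = 2.22455 / 0.494479 = 4.498775.
  gamma(1) = phi_1 gamma(0) + c_1 = (-0.711)(4.498775) + (-0.15) = -3.348629.
Therefore gamma(1) = -3.3486 (to 4 decimal places).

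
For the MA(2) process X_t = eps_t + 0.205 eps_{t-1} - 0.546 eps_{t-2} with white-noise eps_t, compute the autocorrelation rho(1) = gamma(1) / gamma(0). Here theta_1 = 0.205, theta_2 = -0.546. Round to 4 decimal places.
\rho(1) = 0.0694

For an MA(q) process with theta_0 = 1, the autocovariance is
  gamma(k) = sigma^2 * sum_{i=0..q-k} theta_i * theta_{i+k},
and rho(k) = gamma(k) / gamma(0). Sigma^2 cancels.
  numerator   = (1)*(0.205) + (0.205)*(-0.546) = 0.09307.
  denominator = (1)^2 + (0.205)^2 + (-0.546)^2 = 1.340141.
  rho(1) = 0.09307 / 1.340141 = 0.0694.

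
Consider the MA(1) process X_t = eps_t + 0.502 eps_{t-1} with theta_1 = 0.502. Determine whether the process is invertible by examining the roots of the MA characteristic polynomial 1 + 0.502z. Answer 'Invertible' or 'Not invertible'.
\text{Invertible}

The MA(q) characteristic polynomial is P(z) = 1 + 0.502z.
Invertibility requires all roots to lie outside the unit circle, i.e. |z| > 1 for every root.
This is linear in z: 1 + (0.502) z = 0  =>  z = -1/(0.502) = -1.992032,  |z| = 1.992032.
Moduli of all roots: 1.9920.
All moduli strictly greater than 1? Yes.
Verdict: Invertible.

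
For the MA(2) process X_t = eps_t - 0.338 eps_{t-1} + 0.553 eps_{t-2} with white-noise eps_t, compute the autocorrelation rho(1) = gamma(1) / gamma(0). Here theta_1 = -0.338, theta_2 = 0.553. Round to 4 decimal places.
\rho(1) = -0.3696

For an MA(q) process with theta_0 = 1, the autocovariance is
  gamma(k) = sigma^2 * sum_{i=0..q-k} theta_i * theta_{i+k},
and rho(k) = gamma(k) / gamma(0). Sigma^2 cancels.
  numerator   = (1)*(-0.338) + (-0.338)*(0.553) = -0.524914.
  denominator = (1)^2 + (-0.338)^2 + (0.553)^2 = 1.420053.
  rho(1) = -0.524914 / 1.420053 = -0.3696.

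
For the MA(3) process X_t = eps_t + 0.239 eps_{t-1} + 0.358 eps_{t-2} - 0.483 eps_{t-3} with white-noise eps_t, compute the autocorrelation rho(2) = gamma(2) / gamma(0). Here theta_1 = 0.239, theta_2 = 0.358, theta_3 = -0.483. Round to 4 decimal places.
\rho(2) = 0.1710

For an MA(q) process with theta_0 = 1, the autocovariance is
  gamma(k) = sigma^2 * sum_{i=0..q-k} theta_i * theta_{i+k},
and rho(k) = gamma(k) / gamma(0). Sigma^2 cancels.
  numerator   = (1)*(0.358) + (0.239)*(-0.483) = 0.242563.
  denominator = (1)^2 + (0.239)^2 + (0.358)^2 + (-0.483)^2 = 1.418574.
  rho(2) = 0.242563 / 1.418574 = 0.1710.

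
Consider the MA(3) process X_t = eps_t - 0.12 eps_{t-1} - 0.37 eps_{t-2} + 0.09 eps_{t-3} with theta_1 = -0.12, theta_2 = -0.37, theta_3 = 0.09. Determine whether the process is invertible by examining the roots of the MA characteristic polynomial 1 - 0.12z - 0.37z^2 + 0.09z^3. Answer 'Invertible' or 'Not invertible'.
\text{Invertible}

The MA(q) characteristic polynomial is P(z) = 1 - 0.12z - 0.37z^2 + 0.09z^3.
Invertibility requires all roots to lie outside the unit circle, i.e. |z| > 1 for every root.
Degree 3: look for a simple real root z0 first, then factor out (1 - z/z0) and solve the remaining quadratic.
Testing z0 = 2: P(2) = 1 + (-0.12)(2) + (-0.37)(2)^2 + (0.09)(2)^3
  = 1 + (-0.24) + (-1.48) + (0.72) = 0.  So z_0 = 2 is a root, |z_0| = 2.
Divide out the factor (1 - 0.5 z) = (1 - z/z0) (since 1/z0 = 0.5):
  P(z) = (1 - 0.5 z)(1 + (0.38) z + (-0.18) z^2)
  [check: z-coef 0.38 - (0.5) = -0.12; z^2-coef -0.18 - (0.5)(0.38) = -0.37; z^3-coef -(0.5)(-0.18) = 0.09.]
Remaining roots from the quadratic factor 1 + (0.38) z + (-0.18) z^2:
  Set 1 + (0.38) z + (-0.18) z^2 = 0, i.e. a z^2 + b z + c = 0 with a = -0.18, b = 0.38, c = 1.
  Discriminant D = b^2 - 4ac = (0.38)^2 - 4*(-0.18)*1 = 0.1444 - (-0.72) = 0.8644.
  D >= 0, so the roots are real: z = (-b +/- sqrt(D)) / (2a) = (-0.38 +/- 0.929731) / (-0.36).
    z_1 = (-0.38 + 0.929731) / (-0.36) = -1.527,   |z_1| = 1.527.
    z_2 = (-0.38 - 0.929731) / (-0.36) = 3.6381,   |z_2| = 3.6381.
Moduli of all roots: 2.0000, 1.5270, 3.6381.
All moduli strictly greater than 1? Yes.
Verdict: Invertible.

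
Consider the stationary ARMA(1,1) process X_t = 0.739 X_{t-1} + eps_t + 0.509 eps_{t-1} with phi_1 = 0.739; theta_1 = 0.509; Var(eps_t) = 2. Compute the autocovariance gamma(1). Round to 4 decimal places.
\gamma(1) = 7.5678

Multiply the model equation by X_{t-k} and take expectations. With theta_0 = psi_0 = 1 and psi_j the MA(infinity) weights, this gives
  gamma(k) - sum_i phi_i gamma(k-i) = c_k,
  c_k = sigma^2 * sum_{j=k..q} theta_j psi_{j-k}   (c_k = 0 for k > q),
using gamma(-m) = gamma(m).
psi-weights needed (psi_j = theta_j + sum_i phi_i psi_{j-i}):
  psi_1 = theta_1 + phi_1 = 0.509 + (0.739) = 1.248
Right-hand sides:
  c_0 = sigma^2 (1 + theta_1 psi_1) = 2 * (1 + (0.509)(1.248)) = 2 * 1.635232 = 3.270464
  c_1 = sigma^2 theta_1 = 2 * (0.509) = 1.018
  c_2 = 0
Equations for k = 0 and k = 1 (AR order 1):
  gamma(0) = phi_1 gamma(1) + c_0
  gamma(1) = phi_1 gamma(0) + c_1
Substituting the second into the first: gamma(0) (1 - phi_1^2) = c_0 + phi_1 c_1, so
  gamma(0) = (c_0 + phi_1 c_1) / (1 - phi_1^2) = (3.270464 + (0.739)(1.018)) / (1 - (0.739)^2) = 4.022766 / 0.453879 = 8.86308.
  gamma(1) = phi_1 gamma(0) + c_1 = (0.739)(8.86308) + (1.018) = 7.567816.
Therefore gamma(1) = 7.5678 (to 4 decimal places).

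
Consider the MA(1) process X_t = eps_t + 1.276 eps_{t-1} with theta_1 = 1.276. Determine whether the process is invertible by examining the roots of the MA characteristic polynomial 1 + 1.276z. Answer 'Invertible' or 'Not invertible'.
\text{Not invertible}

The MA(q) characteristic polynomial is P(z) = 1 + 1.276z.
Invertibility requires all roots to lie outside the unit circle, i.e. |z| > 1 for every root.
This is linear in z: 1 + (1.276) z = 0  =>  z = -1/(1.276) = -0.783699,  |z| = 0.783699.
Moduli of all roots: 0.7837.
All moduli strictly greater than 1? No.
Verdict: Not invertible.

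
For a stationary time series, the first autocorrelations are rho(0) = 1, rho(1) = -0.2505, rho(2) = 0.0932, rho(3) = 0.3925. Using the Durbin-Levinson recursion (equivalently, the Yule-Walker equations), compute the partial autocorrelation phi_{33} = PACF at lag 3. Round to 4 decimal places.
\phi_{33} = 0.4520

The PACF at lag k is phi_{kk}, the last component of the solution
to the Yule-Walker system G_k phi = r_k where
  (G_k)_{ij} = rho(|i - j|), (r_k)_i = rho(i), i,j = 1..k.
Equivalently, Durbin-Levinson gives phi_{kk} iteratively:
  phi_{11} = rho(1)
  phi_{kk} = [rho(k) - sum_{j=1..k-1} phi_{k-1,j} rho(k-j)]
            / [1 - sum_{j=1..k-1} phi_{k-1,j} rho(j)],
  phi_{k,j} = phi_{k-1,j} - phi_{kk} phi_{k-1,k-j},  j = 1..k-1.
Step k = 1:
  phi_11 = rho(1) = -0.2505.
Step k = 2:
  phi_22 = [rho(2) - phi_11 rho(1)] / [1 - phi_11 rho(1)] = [0.0932 - (-0.2505)(-0.2505)] / [1 - (-0.2505)(-0.2505)]
         = 0.03044975 / 0.93724975 = 0.032488.
  Update: phi_21 = phi_11 - phi_22 phi_11 = -0.2505 - (0.032488)(-0.2505) = -0.242362.
Step k = 3:
  phi_33 = [rho(3) - phi_21 rho(2) - phi_22 rho(1)] / [1 - phi_21 rho(1) - phi_22 rho(2)]
    numerator   = 0.3925 - (-0.242362)(0.0932) - (0.032488)(-0.2505) = 0.42322645
    denominator = 1 - (-0.242362)(-0.2505) - (0.032488)(0.0932) = 0.93626049
  phi_33 = 0.42322645 / 0.93626049 = 0.452.
Therefore phi_{33} = 0.4520.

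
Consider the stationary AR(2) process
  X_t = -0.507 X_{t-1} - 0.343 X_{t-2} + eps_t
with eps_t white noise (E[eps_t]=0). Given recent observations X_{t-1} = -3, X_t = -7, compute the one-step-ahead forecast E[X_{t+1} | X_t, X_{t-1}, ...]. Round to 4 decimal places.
E[X_{t+1} \mid \mathcal F_t] = 4.5780

For an AR(p) model X_t = c + sum_i phi_i X_{t-i} + eps_t, the
one-step-ahead conditional mean is
  E[X_{t+1} | X_t, ...] = c + sum_i phi_i X_{t+1-i}.
Substitute known values:
  E[X_{t+1} | ...] = (-0.507) * (-7) + (-0.343) * (-3)
                   = 4.5780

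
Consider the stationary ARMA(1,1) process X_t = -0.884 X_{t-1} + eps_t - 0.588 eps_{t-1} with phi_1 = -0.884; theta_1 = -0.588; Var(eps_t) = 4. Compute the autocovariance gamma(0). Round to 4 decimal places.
\gamma(0) = 43.6585

Multiply the model equation by X_{t-k} and take expectations. With theta_0 = psi_0 = 1 and psi_j the MA(infinity) weights, this gives
  gamma(k) - sum_i phi_i gamma(k-i) = c_k,
  c_k = sigma^2 * sum_{j=k..q} theta_j psi_{j-k}   (c_k = 0 for k > q),
using gamma(-m) = gamma(m).
psi-weights needed (psi_j = theta_j + sum_i phi_i psi_{j-i}):
  psi_1 = theta_1 + phi_1 = -0.588 + (-0.884) = -1.472
Right-hand sides:
  c_0 = sigma^2 (1 + theta_1 psi_1) = 4 * (1 + (-0.588)(-1.472)) = 4 * 1.865536 = 7.462144
  c_1 = sigma^2 theta_1 = 4 * (-0.588) = -2.352
  c_2 = 0
Equations for k = 0 and k = 1 (AR order 1):
  gamma(0) = phi_1 gamma(1) + c_0
  gamma(1) = phi_1 gamma(0) + c_1
Substituting the second into the first: gamma(0) (1 - phi_1^2) = c_0 + phi_1 c_1, so
  gamma(0) = (c_0 + phi_1 c_1) / (1 - phi_1^2) = (7.462144 + (-0.884)(-2.352)) / (1 - (-0.884)^2) = 9.541312 / 0.218544 = 43.65854.
Therefore gamma(0) = 43.6585 (to 4 decimal places).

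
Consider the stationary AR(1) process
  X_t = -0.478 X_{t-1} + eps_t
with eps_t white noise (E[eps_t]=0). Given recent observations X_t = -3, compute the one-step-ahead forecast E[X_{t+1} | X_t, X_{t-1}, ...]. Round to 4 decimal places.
E[X_{t+1} \mid \mathcal F_t] = 1.4340

For an AR(p) model X_t = c + sum_i phi_i X_{t-i} + eps_t, the
one-step-ahead conditional mean is
  E[X_{t+1} | X_t, ...] = c + sum_i phi_i X_{t+1-i}.
Substitute known values:
  E[X_{t+1} | ...] = (-0.478) * (-3)
                   = 1.4340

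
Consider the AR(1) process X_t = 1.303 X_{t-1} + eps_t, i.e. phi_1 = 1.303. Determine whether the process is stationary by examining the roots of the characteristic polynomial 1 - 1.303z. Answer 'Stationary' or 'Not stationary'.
\text{Not stationary}

The AR(p) characteristic polynomial is P(z) = 1 - 1.303z.
Stationarity requires all roots to lie outside the unit circle, i.e. |z| > 1 for every root.
This is linear in z: 1 + (-1.303) z = 0  =>  z = -1/(-1.303) = 0.76746,  |z| = 0.76746.
Moduli of all roots: 0.7675.
All moduli strictly greater than 1? No.
Verdict: Not stationary.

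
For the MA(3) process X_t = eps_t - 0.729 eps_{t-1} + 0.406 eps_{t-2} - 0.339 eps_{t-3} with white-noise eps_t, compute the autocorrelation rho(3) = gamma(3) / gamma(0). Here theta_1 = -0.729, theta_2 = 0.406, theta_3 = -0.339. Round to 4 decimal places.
\rho(3) = -0.1872

For an MA(q) process with theta_0 = 1, the autocovariance is
  gamma(k) = sigma^2 * sum_{i=0..q-k} theta_i * theta_{i+k},
and rho(k) = gamma(k) / gamma(0). Sigma^2 cancels.
  numerator   = (1)*(-0.339) = -0.339.
  denominator = (1)^2 + (-0.729)^2 + (0.406)^2 + (-0.339)^2 = 1.811198.
  rho(3) = -0.339 / 1.811198 = -0.1872.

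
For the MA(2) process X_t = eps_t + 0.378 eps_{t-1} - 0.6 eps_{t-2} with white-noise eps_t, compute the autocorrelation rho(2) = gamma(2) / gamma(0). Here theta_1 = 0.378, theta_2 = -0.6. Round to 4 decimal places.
\rho(2) = -0.3992

For an MA(q) process with theta_0 = 1, the autocovariance is
  gamma(k) = sigma^2 * sum_{i=0..q-k} theta_i * theta_{i+k},
and rho(k) = gamma(k) / gamma(0). Sigma^2 cancels.
  numerator   = (1)*(-0.6) = -0.6.
  denominator = (1)^2 + (0.378)^2 + (-0.6)^2 = 1.502884.
  rho(2) = -0.6 / 1.502884 = -0.3992.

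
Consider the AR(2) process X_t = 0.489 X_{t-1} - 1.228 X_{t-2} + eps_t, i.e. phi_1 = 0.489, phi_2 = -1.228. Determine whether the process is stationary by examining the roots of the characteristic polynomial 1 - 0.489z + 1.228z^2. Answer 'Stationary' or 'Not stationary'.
\text{Not stationary}

The AR(p) characteristic polynomial is P(z) = 1 - 0.489z + 1.228z^2.
Stationarity requires all roots to lie outside the unit circle, i.e. |z| > 1 for every root.
Set 1 + (-0.489) z + (1.228) z^2 = 0, i.e. a z^2 + b z + c = 0 with a = 1.228, b = -0.489, c = 1.
Discriminant D = b^2 - 4ac = (-0.489)^2 - 4*(1.228)*1 = 0.239121 - (4.912) = -4.672879.
D < 0, so the roots are the complex-conjugate pair z = (-b +/- i sqrt(-D)) / (2a) = 0.1991 +/- 0.8802i.
For a conjugate pair |z|^2 = z * conj(z) = (product of roots) = c/a = 1/(1.228) = 0.814332, so |z| = sqrt(0.814332) = 0.9024 for both roots.
Moduli of all roots: 0.9024, 0.9024.
All moduli strictly greater than 1? No.
Verdict: Not stationary.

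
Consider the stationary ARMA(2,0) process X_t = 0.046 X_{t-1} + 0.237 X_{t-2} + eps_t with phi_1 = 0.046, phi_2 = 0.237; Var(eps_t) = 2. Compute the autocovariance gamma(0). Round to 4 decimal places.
\gamma(0) = 2.1268

Multiply the model equation by X_{t-k} and take expectations. With theta_0 = psi_0 = 1 and psi_j the MA(infinity) weights, this gives
  gamma(k) - sum_i phi_i gamma(k-i) = c_k,
  c_k = sigma^2 * sum_{j=k..q} theta_j psi_{j-k}   (c_k = 0 for k > q),
using gamma(-m) = gamma(m).
Pure AR (q = 0): c_0 = sigma^2 = 2, c_k = 0 for k >= 1.
Equations for k = 0, 1, 2 (AR order 2, c_2 = 0):
  (E0) gamma(0) = phi_1 gamma(1) + phi_2 gamma(2) + c_0
  (E1) gamma(1) = phi_1 gamma(0) + phi_2 gamma(1) + c_1
  (E2) gamma(2) = phi_1 gamma(1) + phi_2 gamma(0)
From (E1): gamma(1) = A gamma(0) + B with
  A = phi_1 / (1 - phi_2) = 0.046 / 0.763 = 0.060288,   B = c_1 / (1 - phi_2) = 0 / 0.763 = 0.
Insert (E2) into (E0): gamma(0) (1 - phi_2^2) = phi_1 (1 + phi_2) gamma(1) + c_0.
  phi_1 (1 + phi_2) = (0.046)(1.237) = 0.056902,   1 - phi_2^2 = 0.943831.
Replace gamma(1) by A gamma(0) + B and collect gamma(0):
  gamma(0) [0.943831 - (0.056902)(0.060288)] = c_0 = 2
  gamma(0) * 0.9404 = 2
  gamma(0) = 2 / 0.9404 = 2.126754.
Therefore gamma(0) = 2.1268 (to 4 decimal places).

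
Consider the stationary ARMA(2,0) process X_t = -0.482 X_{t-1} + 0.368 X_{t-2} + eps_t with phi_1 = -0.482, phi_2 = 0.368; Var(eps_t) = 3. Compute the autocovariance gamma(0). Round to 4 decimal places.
\gamma(0) = 8.2942

Multiply the model equation by X_{t-k} and take expectations. With theta_0 = psi_0 = 1 and psi_j the MA(infinity) weights, this gives
  gamma(k) - sum_i phi_i gamma(k-i) = c_k,
  c_k = sigma^2 * sum_{j=k..q} theta_j psi_{j-k}   (c_k = 0 for k > q),
using gamma(-m) = gamma(m).
Pure AR (q = 0): c_0 = sigma^2 = 3, c_k = 0 for k >= 1.
Equations for k = 0, 1, 2 (AR order 2, c_2 = 0):
  (E0) gamma(0) = phi_1 gamma(1) + phi_2 gamma(2) + c_0
  (E1) gamma(1) = phi_1 gamma(0) + phi_2 gamma(1) + c_1
  (E2) gamma(2) = phi_1 gamma(1) + phi_2 gamma(0)
From (E1): gamma(1) = A gamma(0) + B with
  A = phi_1 / (1 - phi_2) = -0.482 / 0.632 = -0.762658,   B = c_1 / (1 - phi_2) = 0 / 0.632 = 0.
Insert (E2) into (E0): gamma(0) (1 - phi_2^2) = phi_1 (1 + phi_2) gamma(1) + c_0.
  phi_1 (1 + phi_2) = (-0.482)(1.368) = -0.659376,   1 - phi_2^2 = 0.864576.
Replace gamma(1) by A gamma(0) + B and collect gamma(0):
  gamma(0) [0.864576 - (-0.659376)(-0.762658)] = c_0 = 3
  gamma(0) * 0.361697 = 3
  gamma(0) = 3 / 0.361697 = 8.294224.
Therefore gamma(0) = 8.2942 (to 4 decimal places).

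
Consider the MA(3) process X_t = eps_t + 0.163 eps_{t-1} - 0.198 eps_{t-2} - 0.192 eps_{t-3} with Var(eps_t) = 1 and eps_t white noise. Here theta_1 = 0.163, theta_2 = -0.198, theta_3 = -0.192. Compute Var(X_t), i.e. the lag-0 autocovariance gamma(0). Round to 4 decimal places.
\gamma(0) = 1.1026

For an MA(q) process X_t = eps_t + sum_i theta_i eps_{t-i} with
Var(eps_t) = sigma^2, the variance is
  gamma(0) = sigma^2 * (1 + sum_i theta_i^2).
  sum_i theta_i^2 = (0.163)^2 + (-0.198)^2 + (-0.192)^2 = 0.026569 + 0.039204 + 0.036864 = 0.102637.
  gamma(0) = 1 * (1 + 0.102637) = 1 * 1.102637 = 1.102637, which rounds to 1.1026.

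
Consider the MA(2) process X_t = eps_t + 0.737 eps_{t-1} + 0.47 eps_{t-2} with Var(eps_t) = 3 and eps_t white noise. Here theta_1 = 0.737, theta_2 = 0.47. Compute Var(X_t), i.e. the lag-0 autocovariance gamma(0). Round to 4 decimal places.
\gamma(0) = 5.2922

For an MA(q) process X_t = eps_t + sum_i theta_i eps_{t-i} with
Var(eps_t) = sigma^2, the variance is
  gamma(0) = sigma^2 * (1 + sum_i theta_i^2).
  sum_i theta_i^2 = (0.737)^2 + (0.47)^2 = 0.543169 + 0.2209 = 0.764069.
  gamma(0) = 3 * (1 + 0.764069) = 3 * 1.764069 = 5.292207, which rounds to 5.2922.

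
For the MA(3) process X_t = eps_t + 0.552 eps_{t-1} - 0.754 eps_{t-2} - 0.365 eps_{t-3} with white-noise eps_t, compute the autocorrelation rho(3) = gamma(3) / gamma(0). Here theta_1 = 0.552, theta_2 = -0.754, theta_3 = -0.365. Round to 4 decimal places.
\rho(3) = -0.1819

For an MA(q) process with theta_0 = 1, the autocovariance is
  gamma(k) = sigma^2 * sum_{i=0..q-k} theta_i * theta_{i+k},
and rho(k) = gamma(k) / gamma(0). Sigma^2 cancels.
  numerator   = (1)*(-0.365) = -0.365.
  denominator = (1)^2 + (0.552)^2 + (-0.754)^2 + (-0.365)^2 = 2.006445.
  rho(3) = -0.365 / 2.006445 = -0.1819.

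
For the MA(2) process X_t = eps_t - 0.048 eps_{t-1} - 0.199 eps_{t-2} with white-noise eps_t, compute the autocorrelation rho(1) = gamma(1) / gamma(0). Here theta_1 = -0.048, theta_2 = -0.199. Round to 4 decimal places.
\rho(1) = -0.0369

For an MA(q) process with theta_0 = 1, the autocovariance is
  gamma(k) = sigma^2 * sum_{i=0..q-k} theta_i * theta_{i+k},
and rho(k) = gamma(k) / gamma(0). Sigma^2 cancels.
  numerator   = (1)*(-0.048) + (-0.048)*(-0.199) = -0.038448.
  denominator = (1)^2 + (-0.048)^2 + (-0.199)^2 = 1.041905.
  rho(1) = -0.038448 / 1.041905 = -0.0369.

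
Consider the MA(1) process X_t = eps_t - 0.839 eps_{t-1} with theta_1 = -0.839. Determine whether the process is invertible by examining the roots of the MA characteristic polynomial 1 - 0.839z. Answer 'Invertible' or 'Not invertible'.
\text{Invertible}

The MA(q) characteristic polynomial is P(z) = 1 - 0.839z.
Invertibility requires all roots to lie outside the unit circle, i.e. |z| > 1 for every root.
This is linear in z: 1 + (-0.839) z = 0  =>  z = -1/(-0.839) = 1.191895,  |z| = 1.191895.
Moduli of all roots: 1.1919.
All moduli strictly greater than 1? Yes.
Verdict: Invertible.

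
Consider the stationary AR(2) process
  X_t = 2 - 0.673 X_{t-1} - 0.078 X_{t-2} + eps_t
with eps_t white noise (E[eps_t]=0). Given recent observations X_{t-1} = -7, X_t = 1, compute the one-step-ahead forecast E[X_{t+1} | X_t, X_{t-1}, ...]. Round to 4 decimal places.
E[X_{t+1} \mid \mathcal F_t] = 1.8730

For an AR(p) model X_t = c + sum_i phi_i X_{t-i} + eps_t, the
one-step-ahead conditional mean is
  E[X_{t+1} | X_t, ...] = c + sum_i phi_i X_{t+1-i}.
Substitute known values:
  E[X_{t+1} | ...] = 2 + (-0.673) * (1) + (-0.078) * (-7)
                   = 1.8730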